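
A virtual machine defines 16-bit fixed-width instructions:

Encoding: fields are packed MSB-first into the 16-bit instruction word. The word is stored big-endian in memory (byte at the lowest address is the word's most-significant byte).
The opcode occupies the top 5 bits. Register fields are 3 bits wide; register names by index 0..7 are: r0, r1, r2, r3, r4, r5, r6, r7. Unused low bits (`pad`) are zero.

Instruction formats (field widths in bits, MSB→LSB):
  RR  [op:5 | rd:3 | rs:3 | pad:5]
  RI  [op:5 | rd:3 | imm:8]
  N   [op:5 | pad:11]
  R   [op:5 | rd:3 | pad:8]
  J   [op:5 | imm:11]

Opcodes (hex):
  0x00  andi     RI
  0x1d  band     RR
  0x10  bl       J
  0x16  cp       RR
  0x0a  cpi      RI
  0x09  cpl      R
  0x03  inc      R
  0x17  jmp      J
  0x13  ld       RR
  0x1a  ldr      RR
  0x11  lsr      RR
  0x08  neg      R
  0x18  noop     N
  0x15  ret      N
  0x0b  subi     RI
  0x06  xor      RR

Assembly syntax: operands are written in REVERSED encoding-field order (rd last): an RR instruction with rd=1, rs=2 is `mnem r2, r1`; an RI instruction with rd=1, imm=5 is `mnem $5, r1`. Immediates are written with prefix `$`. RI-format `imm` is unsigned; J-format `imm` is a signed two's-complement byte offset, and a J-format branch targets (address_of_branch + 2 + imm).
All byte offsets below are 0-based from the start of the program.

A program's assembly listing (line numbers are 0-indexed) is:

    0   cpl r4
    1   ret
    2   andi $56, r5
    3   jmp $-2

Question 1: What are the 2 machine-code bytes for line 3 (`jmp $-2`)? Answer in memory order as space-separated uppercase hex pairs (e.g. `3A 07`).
L3: jmp op=0x17:5|imm=-2:11 ⇒ 0xbffe ⇒ big bf fe

BF FE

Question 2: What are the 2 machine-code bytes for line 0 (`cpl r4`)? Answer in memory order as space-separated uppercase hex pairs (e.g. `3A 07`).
L0: cpl op=0x9:5|rd=4:3|pad=0:8 ⇒ 0x4c00 ⇒ big 4c 00

4C 00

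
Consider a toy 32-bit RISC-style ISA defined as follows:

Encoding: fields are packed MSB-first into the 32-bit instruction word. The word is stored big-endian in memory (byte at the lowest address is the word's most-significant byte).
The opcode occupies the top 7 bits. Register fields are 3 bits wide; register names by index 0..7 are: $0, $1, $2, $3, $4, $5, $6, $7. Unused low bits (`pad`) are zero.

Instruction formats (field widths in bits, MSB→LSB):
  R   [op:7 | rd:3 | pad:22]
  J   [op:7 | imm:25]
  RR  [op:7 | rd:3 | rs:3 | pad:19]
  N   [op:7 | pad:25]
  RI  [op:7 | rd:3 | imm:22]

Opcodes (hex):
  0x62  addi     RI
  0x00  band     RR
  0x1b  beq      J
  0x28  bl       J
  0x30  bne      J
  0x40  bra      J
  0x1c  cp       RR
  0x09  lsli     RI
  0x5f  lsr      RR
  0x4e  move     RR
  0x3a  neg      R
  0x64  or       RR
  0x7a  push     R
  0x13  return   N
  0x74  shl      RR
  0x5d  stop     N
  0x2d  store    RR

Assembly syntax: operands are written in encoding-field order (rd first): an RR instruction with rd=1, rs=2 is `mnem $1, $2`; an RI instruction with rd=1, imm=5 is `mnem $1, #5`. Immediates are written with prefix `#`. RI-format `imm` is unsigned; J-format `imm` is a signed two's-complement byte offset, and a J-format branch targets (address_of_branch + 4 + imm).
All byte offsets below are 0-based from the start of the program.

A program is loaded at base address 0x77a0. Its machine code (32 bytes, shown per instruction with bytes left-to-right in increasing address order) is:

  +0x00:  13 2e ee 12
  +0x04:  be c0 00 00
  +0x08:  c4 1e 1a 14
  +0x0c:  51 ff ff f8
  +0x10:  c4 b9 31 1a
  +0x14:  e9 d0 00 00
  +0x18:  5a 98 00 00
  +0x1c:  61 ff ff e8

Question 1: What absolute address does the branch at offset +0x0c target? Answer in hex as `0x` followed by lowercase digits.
off 0x0c: read 51 ff ff f8 as big → 0x51fffff8
  top 7b → 0x28 → bl [J]
  imm@[24:0]=0x1fffff8 (s25→-8) ⇒ #-8
  target = base 0x77a0 + off 0x0c + 4 + imm -8 = 0x77a8

0x77a8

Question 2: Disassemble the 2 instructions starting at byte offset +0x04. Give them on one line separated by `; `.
lsr $3, $0; addi $0, #1972756

@+04  big-endian(be c0 00 00) = 0xbec00000
  op=0xbec00000>>25=0x5f ⇒ lsr (RR)
  [24:22] rd=3 = $3
  [21:19] rs=0 = $0
@+08  big-endian(c4 1e 1a 14) = 0xc41e1a14
  op=0xc41e1a14>>25=0x62 ⇒ addi (RI)
  [24:22] rd=0 = $0
  [21:0] imm=1972756 = #1972756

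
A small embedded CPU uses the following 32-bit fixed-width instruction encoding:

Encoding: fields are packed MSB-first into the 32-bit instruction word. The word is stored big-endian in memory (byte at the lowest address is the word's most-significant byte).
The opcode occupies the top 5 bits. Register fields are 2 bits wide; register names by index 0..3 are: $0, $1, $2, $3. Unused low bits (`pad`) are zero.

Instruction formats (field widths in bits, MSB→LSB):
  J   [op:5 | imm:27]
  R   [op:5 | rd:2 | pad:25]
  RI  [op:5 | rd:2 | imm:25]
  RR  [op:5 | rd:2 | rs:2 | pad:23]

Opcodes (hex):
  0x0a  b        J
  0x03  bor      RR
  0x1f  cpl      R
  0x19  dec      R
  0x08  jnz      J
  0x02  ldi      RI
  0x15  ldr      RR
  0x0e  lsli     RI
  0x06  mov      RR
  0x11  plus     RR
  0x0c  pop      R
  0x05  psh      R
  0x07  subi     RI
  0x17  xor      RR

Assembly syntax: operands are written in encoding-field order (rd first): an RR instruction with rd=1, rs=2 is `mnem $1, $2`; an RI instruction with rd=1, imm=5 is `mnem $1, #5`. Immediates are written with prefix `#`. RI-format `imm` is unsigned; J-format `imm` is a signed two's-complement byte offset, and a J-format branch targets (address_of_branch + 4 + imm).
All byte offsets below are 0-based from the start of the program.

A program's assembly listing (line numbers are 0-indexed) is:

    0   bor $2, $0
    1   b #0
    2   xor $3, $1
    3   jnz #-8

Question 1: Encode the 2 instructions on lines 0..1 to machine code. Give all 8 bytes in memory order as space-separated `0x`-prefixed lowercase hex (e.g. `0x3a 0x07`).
line 0 (bor): pack op=0x3:5|rd=2:2|rs=0:2|pad=0:23 = 0x1c000000; big→ 1c 00 00 00
line 1 (b): pack op=0xa:5|imm=0:27 = 0x50000000; big→ 50 00 00 00

0x1c 0x00 0x00 0x00 0x50 0x00 0x00 0x00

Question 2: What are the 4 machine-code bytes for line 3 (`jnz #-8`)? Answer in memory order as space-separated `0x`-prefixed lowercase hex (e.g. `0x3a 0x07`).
0x47 0xff 0xff 0xf8

3. jnz fields op=0x8:5|imm=-8:27 → word 47fffff8h → 47 ff ff f8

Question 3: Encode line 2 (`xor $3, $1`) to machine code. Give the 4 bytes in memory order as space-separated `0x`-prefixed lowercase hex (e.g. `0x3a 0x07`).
0xbe 0x80 0x00 0x00

L2: xor op=0x17:5|rd=3:2|rs=1:2|pad=0:23 ⇒ 0xbe800000 ⇒ big be 80 00 00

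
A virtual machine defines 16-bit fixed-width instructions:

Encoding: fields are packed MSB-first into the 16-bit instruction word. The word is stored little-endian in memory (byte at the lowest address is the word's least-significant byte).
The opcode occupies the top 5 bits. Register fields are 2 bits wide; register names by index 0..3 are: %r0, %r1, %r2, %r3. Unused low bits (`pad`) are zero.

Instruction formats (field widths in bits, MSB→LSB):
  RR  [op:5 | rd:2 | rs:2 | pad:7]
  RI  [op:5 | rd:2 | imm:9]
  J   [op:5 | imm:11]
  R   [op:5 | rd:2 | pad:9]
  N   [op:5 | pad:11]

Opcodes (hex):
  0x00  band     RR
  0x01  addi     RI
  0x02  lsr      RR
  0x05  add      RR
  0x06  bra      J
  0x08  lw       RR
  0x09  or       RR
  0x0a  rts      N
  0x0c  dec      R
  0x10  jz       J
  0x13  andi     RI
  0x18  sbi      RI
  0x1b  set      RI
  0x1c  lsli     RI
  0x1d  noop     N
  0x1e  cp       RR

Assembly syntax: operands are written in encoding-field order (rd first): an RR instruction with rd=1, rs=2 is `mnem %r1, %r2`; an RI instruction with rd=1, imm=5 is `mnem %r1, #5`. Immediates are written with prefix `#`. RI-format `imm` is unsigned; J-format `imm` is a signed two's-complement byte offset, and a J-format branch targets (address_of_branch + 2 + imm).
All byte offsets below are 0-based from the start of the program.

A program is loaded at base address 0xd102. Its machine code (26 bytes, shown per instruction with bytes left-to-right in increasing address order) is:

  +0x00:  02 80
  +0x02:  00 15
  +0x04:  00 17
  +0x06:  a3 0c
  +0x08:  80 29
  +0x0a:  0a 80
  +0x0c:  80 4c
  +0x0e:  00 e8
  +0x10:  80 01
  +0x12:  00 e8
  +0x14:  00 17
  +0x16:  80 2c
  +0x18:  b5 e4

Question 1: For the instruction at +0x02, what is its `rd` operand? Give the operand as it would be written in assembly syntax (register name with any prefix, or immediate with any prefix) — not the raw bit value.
%r2

off 0x02: read 00 15 as little → 0x1500
  opcode bits[15:11]=0x2: lsr/RR
  [10:9] rd=2 = %r2
  [8:7] rs=2 = %r2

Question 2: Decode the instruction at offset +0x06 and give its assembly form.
addi %r2, #163

@+06  little-endian(a3 0c) = 0x0ca3
  op=0x0ca3>>11=0x1 ⇒ addi (RI)
  rd@[10:9]=0x2 ⇒ %r2
  imm@[8:0]=0xa3 ⇒ #163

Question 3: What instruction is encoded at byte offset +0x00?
jz #2

off 0x00: read 02 80 as little → 0x8002
  opcode bits[15:11]=0x10: jz/J
  [10:0] imm=2 = #2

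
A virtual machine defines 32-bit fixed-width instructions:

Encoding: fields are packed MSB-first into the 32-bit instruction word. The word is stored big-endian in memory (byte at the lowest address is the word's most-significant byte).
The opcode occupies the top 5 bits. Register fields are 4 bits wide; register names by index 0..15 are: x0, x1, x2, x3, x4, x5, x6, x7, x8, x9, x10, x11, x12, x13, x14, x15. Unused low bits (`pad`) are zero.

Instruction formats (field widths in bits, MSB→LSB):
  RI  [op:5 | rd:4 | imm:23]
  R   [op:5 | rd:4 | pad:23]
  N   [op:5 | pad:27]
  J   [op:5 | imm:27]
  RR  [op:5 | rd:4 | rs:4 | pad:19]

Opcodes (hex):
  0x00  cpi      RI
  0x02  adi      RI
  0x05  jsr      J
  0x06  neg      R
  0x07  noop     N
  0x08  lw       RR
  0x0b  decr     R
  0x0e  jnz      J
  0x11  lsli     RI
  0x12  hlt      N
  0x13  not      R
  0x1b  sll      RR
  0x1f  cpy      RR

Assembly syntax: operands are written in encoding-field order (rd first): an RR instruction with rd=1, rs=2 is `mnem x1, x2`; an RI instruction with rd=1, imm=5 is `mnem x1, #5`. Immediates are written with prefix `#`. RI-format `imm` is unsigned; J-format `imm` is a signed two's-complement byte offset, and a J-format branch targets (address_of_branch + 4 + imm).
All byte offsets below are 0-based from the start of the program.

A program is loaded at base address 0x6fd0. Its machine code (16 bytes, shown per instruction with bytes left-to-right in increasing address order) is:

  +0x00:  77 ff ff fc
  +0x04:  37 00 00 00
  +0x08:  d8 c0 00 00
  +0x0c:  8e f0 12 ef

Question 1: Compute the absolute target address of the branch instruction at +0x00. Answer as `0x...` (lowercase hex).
0x6fd0

[00] 77 ff ff fc → 0x77fffffc
  opcode bits[31:27]=0xe: jnz/J
  [26:0] imm=134217724 (s27→-4) = #-4
  target = base 0x6fd0 + off 0x00 + 4 + imm -4 = 0x6fd0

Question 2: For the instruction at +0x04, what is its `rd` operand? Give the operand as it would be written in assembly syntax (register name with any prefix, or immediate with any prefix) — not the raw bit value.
x14

[04] 37 00 00 00 → 0x37000000
  opcode bits[31:27]=0x6: neg/R
  [26:23] rd=14 = x14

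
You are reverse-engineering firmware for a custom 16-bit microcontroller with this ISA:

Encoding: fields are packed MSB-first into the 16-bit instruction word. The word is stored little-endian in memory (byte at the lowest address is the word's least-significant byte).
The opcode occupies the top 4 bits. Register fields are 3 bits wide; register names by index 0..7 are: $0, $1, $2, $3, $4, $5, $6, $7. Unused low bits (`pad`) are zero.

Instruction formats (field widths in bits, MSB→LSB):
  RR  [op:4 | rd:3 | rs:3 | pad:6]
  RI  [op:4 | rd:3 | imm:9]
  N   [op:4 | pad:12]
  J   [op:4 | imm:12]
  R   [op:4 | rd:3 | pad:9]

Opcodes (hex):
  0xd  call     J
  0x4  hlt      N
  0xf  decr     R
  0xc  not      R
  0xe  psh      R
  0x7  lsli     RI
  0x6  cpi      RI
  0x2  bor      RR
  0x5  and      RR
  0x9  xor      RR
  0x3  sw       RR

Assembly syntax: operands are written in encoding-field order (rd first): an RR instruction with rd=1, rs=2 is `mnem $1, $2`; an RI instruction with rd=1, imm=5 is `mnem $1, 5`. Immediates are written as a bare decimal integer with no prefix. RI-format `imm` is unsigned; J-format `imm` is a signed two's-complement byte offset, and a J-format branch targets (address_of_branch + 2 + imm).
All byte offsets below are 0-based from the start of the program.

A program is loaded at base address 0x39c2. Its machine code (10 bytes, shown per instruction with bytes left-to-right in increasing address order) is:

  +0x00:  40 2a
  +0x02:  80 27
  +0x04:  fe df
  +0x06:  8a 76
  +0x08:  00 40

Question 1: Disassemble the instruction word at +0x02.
off 0x02: read 80 27 as little → 0x2780
  top 4b → 0x2 → bor [RR]
  [11:9] rd=3 = $3
  [8:6] rs=6 = $6

bor $3, $6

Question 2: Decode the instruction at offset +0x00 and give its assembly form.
bor $5, $1

[00] 40 2a → 0x2a40
  top 4b → 0x2 → bor [RR]
  rd@[11:9]=0x5 ⇒ $5
  rs@[8:6]=0x1 ⇒ $1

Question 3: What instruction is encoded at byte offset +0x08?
hlt

+0x08: 00 40 ⇒ word 0x4000 (little)
  top 4b → 0x4 → hlt [N]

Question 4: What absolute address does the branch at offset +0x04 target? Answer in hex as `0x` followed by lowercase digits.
0x39c6

[04] fe df → 0xdffe
  op=0xdffe>>12=0xd ⇒ call (J)
  imm@[11:0]=0xffe (s12→-2) ⇒ -2
  target = base 0x39c2 + off 0x04 + 2 + imm -2 = 0x39c6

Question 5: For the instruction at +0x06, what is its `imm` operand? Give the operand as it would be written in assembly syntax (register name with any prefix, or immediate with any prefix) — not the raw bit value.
+0x06: 8a 76 ⇒ word 0x768a (little)
  opcode bits[15:12]=0x7: lsli/RI
  rd: (w>>9)&0x7=0x3 → $3
  imm: (w>>0)&0x1ff=0x8a → 138

138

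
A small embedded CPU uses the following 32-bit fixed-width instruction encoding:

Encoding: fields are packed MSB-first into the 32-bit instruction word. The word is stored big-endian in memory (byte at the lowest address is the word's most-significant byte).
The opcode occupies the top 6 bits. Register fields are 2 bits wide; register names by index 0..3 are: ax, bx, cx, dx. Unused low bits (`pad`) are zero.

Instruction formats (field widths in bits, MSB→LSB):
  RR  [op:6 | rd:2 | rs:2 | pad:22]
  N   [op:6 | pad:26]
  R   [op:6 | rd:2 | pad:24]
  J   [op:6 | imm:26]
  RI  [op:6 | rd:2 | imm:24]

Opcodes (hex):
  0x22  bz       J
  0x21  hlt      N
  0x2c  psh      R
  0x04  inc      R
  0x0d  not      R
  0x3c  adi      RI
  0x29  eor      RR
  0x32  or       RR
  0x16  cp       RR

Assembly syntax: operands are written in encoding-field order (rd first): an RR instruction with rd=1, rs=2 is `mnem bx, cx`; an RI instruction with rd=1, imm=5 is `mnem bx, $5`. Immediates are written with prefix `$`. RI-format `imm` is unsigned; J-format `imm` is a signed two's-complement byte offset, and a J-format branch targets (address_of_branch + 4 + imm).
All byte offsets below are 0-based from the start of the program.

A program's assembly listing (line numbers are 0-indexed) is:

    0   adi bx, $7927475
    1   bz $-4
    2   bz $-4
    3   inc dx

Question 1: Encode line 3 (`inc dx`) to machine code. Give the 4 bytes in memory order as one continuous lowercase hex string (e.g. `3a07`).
13000000

line 3 (inc): pack op=0x4:6|rd=3:2|pad=0:24 = 0x13000000; big→ 13 00 00 00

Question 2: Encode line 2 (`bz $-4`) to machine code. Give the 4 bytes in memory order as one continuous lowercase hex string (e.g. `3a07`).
L2: bz op=0x22:6|imm=-4:26 ⇒ 0x8bfffffc ⇒ big 8b ff ff fc

8bfffffc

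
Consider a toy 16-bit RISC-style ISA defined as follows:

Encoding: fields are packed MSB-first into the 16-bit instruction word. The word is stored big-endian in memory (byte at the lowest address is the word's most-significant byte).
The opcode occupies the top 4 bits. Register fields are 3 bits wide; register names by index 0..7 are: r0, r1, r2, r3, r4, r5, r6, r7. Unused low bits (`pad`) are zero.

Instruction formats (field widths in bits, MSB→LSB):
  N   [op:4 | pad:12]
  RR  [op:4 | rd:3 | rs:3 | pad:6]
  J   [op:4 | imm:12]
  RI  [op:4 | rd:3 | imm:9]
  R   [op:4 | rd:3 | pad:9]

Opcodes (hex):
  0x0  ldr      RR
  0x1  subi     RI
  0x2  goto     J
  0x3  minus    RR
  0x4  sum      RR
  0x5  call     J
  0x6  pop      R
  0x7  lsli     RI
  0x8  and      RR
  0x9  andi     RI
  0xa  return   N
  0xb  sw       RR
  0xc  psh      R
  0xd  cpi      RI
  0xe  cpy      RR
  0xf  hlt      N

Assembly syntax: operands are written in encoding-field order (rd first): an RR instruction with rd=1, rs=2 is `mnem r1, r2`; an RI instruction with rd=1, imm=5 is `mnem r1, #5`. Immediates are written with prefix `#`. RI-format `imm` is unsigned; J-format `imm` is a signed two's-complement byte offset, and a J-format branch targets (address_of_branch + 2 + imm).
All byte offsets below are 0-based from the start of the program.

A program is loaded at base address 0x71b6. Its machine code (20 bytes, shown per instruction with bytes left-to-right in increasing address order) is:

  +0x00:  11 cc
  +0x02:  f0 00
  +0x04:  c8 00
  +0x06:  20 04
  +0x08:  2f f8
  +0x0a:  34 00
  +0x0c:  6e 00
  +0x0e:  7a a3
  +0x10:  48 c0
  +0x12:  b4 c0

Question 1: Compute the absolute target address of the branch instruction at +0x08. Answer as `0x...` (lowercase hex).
0x71b8

+0x08: 2f f8 ⇒ word 0x2ff8 (big)
  opcode bits[15:12]=0x2: goto/J
  imm: (w>>0)&0xfff=0xff8 (s12→-8) → #-8
  target = base 0x71b6 + off 0x08 + 2 + imm -8 = 0x71b8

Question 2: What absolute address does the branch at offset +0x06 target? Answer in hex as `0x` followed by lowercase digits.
0x71c2

+0x06: 20 04 ⇒ word 0x2004 (big)
  opcode bits[15:12]=0x2: goto/J
  imm: (w>>0)&0xfff=0x4 → #4
  target = base 0x71b6 + off 0x06 + 2 + imm 4 = 0x71c2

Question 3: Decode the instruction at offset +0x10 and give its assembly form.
sum r4, r3

@+10  big-endian(48 c0) = 0x48c0
  opcode bits[15:12]=0x4: sum/RR
  rd: (w>>9)&0x7=0x4 → r4
  rs: (w>>6)&0x7=0x3 → r3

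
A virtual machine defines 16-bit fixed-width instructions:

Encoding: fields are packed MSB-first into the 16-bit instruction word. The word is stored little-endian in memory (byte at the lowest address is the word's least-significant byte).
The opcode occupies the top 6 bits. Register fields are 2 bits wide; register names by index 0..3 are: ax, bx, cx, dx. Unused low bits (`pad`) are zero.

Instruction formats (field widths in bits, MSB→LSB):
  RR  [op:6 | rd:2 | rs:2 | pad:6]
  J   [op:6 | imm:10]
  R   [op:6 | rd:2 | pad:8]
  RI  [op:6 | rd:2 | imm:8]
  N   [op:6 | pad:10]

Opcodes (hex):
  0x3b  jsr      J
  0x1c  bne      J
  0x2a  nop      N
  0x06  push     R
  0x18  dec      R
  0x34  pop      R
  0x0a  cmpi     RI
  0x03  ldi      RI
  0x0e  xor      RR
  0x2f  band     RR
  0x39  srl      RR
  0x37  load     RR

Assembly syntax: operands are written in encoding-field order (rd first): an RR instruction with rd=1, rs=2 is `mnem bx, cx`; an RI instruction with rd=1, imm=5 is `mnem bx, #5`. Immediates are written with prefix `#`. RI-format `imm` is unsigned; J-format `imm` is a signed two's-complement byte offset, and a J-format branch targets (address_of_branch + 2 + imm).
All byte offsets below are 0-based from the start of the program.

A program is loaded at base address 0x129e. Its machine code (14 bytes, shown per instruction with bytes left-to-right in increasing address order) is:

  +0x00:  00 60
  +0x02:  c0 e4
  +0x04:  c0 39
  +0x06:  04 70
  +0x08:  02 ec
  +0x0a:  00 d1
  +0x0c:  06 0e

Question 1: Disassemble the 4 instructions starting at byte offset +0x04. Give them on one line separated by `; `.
xor bx, dx; bne #4; jsr #2; pop bx

off 0x04: read c0 39 as little → 0x39c0
  op=0x39c0>>10=0xe ⇒ xor (RR)
  rd: (w>>8)&0x3=0x1 → bx
  rs: (w>>6)&0x3=0x3 → dx
off 0x06: read 04 70 as little → 0x7004
  op=0x7004>>10=0x1c ⇒ bne (J)
  imm: (w>>0)&0x3ff=0x4 → #4
off 0x08: read 02 ec as little → 0xec02
  op=0xec02>>10=0x3b ⇒ jsr (J)
  imm: (w>>0)&0x3ff=0x2 → #2
off 0x0a: read 00 d1 as little → 0xd100
  op=0xd100>>10=0x34 ⇒ pop (R)
  rd: (w>>8)&0x3=0x1 → bx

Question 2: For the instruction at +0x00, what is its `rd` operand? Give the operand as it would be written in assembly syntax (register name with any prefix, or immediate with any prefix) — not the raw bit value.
[00] 00 60 → 0x6000
  op=0x6000>>10=0x18 ⇒ dec (R)
  rd: (w>>8)&0x3=0x0 → ax

ax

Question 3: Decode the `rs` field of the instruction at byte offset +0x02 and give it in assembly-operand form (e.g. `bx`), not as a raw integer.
dx

off 0x02: read c0 e4 as little → 0xe4c0
  op=0xe4c0>>10=0x39 ⇒ srl (RR)
  rd: (w>>8)&0x3=0x0 → ax
  rs: (w>>6)&0x3=0x3 → dx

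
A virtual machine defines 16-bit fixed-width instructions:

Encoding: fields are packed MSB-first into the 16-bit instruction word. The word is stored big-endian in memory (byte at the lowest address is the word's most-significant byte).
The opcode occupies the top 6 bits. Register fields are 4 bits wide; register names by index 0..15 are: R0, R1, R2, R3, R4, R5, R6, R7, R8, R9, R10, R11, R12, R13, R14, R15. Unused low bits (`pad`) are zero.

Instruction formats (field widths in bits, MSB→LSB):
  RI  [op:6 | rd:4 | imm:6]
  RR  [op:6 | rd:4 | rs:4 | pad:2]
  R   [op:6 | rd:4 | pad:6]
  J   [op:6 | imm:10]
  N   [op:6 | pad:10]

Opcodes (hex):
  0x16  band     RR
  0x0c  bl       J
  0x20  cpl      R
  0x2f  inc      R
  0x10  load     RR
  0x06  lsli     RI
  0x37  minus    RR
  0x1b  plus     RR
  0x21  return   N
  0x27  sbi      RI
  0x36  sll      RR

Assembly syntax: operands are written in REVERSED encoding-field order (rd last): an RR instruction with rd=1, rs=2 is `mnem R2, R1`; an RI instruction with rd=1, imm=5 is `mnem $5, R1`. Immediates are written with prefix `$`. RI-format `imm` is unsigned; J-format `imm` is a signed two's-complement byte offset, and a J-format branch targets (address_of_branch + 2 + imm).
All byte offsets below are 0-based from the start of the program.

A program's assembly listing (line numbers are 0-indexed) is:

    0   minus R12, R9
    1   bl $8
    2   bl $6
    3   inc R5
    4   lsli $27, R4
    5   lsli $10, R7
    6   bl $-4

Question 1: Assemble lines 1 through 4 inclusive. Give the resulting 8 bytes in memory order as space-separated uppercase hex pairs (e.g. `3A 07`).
1. bl fields op=0xc:6|imm=8:10 → word 3008h → 30 08
2. bl fields op=0xc:6|imm=6:10 → word 3006h → 30 06
3. inc fields op=0x2f:6|rd=5:4|pad=0:6 → word bd40h → bd 40
4. lsli fields op=0x6:6|rd=4:4|imm=27:6 → word 191bh → 19 1b

30 08 30 06 BD 40 19 1B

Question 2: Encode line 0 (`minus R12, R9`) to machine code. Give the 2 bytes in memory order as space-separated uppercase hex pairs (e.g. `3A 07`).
L0: minus op=0x37:6|rd=9:4|rs=12:4|pad=0:2 ⇒ 0xde70 ⇒ big de 70

DE 70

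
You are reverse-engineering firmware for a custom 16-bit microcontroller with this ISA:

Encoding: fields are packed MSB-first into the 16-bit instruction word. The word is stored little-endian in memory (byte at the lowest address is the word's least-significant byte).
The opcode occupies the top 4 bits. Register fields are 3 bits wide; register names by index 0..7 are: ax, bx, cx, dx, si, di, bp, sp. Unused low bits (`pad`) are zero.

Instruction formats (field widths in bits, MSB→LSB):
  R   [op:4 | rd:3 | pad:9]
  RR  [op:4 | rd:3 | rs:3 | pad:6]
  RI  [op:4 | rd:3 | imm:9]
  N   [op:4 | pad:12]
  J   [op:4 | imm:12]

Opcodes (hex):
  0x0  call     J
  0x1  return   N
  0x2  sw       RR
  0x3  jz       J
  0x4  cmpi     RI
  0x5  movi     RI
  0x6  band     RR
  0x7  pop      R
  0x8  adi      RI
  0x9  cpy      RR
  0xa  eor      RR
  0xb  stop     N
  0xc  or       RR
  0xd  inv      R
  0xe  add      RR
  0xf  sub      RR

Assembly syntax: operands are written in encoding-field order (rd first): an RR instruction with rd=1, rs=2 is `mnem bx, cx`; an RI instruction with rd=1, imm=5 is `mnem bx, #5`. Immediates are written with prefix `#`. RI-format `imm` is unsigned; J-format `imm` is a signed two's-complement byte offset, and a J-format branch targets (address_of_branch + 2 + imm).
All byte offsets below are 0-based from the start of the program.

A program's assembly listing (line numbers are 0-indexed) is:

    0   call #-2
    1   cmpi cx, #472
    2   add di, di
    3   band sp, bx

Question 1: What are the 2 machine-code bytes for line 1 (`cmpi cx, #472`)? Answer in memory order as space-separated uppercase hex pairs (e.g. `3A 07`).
D8 45

line 1 (cmpi): pack op=0x4:4|rd=2:3|imm=472:9 = 0x45d8; little→ d8 45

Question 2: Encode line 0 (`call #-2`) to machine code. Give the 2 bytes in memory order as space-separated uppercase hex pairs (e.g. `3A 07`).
FE 0F

line 0 (call): pack op=0x0:4|imm=-2:12 = 0x0ffe; little→ fe 0f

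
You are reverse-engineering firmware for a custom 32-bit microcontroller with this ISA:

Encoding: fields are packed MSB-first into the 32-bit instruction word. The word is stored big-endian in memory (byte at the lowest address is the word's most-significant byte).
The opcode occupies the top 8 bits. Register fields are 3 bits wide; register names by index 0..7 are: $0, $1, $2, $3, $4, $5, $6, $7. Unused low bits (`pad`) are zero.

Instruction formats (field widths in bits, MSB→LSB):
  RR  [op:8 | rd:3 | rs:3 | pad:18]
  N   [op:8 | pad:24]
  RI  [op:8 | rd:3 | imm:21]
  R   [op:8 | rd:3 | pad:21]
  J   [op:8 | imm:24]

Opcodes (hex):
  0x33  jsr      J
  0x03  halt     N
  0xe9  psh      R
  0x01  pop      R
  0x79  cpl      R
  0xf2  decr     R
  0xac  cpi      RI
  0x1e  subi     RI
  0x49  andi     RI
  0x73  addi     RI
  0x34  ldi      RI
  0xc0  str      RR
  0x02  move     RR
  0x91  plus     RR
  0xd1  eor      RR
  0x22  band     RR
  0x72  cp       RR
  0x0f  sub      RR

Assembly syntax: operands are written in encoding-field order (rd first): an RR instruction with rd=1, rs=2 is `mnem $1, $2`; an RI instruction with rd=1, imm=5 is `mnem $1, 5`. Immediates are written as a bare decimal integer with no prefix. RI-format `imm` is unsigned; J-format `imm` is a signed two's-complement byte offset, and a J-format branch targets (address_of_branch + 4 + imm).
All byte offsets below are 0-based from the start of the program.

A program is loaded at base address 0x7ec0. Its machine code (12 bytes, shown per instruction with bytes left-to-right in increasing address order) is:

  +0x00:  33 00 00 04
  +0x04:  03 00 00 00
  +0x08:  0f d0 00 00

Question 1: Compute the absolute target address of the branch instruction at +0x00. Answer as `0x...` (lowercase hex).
0x7ec8

@+00  big-endian(33 00 00 04) = 0x33000004
  opcode bits[31:24]=0x33: jsr/J
  imm@[23:0]=0x4 ⇒ 4
  target = base 0x7ec0 + off 0x00 + 4 + imm 4 = 0x7ec8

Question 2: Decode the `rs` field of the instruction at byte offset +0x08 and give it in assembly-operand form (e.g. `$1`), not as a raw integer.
$4

[08] 0f d0 00 00 → 0x0fd00000
  op=0x0fd00000>>24=0xf ⇒ sub (RR)
  rd: (w>>21)&0x7=0x6 → $6
  rs: (w>>18)&0x7=0x4 → $4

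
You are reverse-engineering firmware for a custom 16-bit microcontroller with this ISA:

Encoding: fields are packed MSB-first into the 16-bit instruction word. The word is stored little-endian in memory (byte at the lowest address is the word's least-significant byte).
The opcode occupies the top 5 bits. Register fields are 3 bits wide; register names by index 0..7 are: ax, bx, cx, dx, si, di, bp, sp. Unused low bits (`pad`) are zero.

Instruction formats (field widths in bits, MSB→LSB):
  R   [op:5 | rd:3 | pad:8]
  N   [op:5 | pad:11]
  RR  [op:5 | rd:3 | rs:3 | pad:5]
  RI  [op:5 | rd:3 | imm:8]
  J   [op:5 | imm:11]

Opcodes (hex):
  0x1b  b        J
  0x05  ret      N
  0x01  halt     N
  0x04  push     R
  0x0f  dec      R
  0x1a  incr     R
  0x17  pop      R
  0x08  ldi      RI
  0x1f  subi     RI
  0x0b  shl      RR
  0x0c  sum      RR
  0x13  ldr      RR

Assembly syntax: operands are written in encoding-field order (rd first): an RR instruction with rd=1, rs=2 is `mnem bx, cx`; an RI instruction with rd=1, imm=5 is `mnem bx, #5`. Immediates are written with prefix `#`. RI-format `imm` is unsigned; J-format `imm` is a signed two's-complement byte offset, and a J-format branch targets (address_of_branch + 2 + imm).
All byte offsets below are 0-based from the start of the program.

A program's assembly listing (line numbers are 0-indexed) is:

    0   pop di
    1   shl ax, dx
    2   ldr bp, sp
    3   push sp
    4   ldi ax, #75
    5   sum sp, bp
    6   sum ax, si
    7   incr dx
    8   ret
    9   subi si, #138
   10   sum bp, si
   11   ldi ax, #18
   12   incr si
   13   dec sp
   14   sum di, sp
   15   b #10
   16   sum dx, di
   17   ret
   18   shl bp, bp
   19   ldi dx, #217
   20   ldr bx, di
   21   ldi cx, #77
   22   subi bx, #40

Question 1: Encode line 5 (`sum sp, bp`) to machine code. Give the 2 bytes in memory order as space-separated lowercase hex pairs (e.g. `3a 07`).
line 5 (sum): pack op=0xc:5|rd=7:3|rs=6:3|pad=0:5 = 0x67c0; little→ c0 67

c0 67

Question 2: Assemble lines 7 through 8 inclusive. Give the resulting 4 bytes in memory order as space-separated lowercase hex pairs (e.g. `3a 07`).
line 7 (incr): pack op=0x1a:5|rd=3:3|pad=0:8 = 0xd300; little→ 00 d3
line 8 (ret): pack op=0x5:5|pad=0:11 = 0x2800; little→ 00 28

00 d3 00 28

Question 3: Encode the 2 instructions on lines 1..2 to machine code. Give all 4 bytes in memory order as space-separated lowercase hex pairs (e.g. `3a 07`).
1. shl fields op=0xb:5|rd=0:3|rs=3:3|pad=0:5 → word 5860h → 60 58
2. ldr fields op=0x13:5|rd=6:3|rs=7:3|pad=0:5 → word 9ee0h → e0 9e

60 58 e0 9e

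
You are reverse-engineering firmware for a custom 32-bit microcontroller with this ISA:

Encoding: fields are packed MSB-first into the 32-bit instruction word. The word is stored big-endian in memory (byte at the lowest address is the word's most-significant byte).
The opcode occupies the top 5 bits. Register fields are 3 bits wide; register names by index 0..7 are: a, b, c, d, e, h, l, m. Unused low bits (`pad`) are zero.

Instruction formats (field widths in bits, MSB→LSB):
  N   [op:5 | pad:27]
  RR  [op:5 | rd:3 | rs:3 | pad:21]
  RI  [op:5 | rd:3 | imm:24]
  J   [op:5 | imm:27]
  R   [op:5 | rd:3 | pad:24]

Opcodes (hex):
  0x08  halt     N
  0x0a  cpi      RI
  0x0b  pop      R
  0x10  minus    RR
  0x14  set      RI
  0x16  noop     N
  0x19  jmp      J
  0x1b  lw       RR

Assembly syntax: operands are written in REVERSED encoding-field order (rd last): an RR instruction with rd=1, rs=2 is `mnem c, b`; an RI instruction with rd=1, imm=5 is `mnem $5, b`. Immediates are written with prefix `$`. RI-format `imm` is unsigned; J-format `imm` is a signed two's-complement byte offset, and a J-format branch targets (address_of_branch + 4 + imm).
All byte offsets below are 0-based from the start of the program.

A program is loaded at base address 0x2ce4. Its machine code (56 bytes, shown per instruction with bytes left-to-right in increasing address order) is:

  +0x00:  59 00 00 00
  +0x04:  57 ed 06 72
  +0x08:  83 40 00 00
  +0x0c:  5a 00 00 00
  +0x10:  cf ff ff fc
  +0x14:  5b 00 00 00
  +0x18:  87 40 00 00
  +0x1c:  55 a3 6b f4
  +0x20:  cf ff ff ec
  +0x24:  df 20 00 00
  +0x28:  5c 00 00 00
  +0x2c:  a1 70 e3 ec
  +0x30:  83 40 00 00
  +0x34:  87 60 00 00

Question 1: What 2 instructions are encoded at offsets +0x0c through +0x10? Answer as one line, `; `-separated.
pop c; jmp $-4

off 0x0c: read 5a 00 00 00 as big → 0x5a000000
  opcode bits[31:27]=0xb: pop/R
  rd@[26:24]=0x2 ⇒ c
off 0x10: read cf ff ff fc as big → 0xcffffffc
  opcode bits[31:27]=0x19: jmp/J
  imm@[26:0]=0x7fffffc (s27→-4) ⇒ $-4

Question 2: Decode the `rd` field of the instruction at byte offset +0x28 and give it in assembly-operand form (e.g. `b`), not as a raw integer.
[28] 5c 00 00 00 → 0x5c000000
  opcode bits[31:27]=0xb: pop/R
  rd@[26:24]=0x4 ⇒ e

e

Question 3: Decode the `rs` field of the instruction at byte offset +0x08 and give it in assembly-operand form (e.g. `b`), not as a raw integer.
c

@+08  big-endian(83 40 00 00) = 0x83400000
  opcode bits[31:27]=0x10: minus/RR
  [26:24] rd=3 = d
  [23:21] rs=2 = c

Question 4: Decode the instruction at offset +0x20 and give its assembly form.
@+20  big-endian(cf ff ff ec) = 0xcfffffec
  opcode bits[31:27]=0x19: jmp/J
  imm@[26:0]=0x7ffffec (s27→-20) ⇒ $-20

jmp $-20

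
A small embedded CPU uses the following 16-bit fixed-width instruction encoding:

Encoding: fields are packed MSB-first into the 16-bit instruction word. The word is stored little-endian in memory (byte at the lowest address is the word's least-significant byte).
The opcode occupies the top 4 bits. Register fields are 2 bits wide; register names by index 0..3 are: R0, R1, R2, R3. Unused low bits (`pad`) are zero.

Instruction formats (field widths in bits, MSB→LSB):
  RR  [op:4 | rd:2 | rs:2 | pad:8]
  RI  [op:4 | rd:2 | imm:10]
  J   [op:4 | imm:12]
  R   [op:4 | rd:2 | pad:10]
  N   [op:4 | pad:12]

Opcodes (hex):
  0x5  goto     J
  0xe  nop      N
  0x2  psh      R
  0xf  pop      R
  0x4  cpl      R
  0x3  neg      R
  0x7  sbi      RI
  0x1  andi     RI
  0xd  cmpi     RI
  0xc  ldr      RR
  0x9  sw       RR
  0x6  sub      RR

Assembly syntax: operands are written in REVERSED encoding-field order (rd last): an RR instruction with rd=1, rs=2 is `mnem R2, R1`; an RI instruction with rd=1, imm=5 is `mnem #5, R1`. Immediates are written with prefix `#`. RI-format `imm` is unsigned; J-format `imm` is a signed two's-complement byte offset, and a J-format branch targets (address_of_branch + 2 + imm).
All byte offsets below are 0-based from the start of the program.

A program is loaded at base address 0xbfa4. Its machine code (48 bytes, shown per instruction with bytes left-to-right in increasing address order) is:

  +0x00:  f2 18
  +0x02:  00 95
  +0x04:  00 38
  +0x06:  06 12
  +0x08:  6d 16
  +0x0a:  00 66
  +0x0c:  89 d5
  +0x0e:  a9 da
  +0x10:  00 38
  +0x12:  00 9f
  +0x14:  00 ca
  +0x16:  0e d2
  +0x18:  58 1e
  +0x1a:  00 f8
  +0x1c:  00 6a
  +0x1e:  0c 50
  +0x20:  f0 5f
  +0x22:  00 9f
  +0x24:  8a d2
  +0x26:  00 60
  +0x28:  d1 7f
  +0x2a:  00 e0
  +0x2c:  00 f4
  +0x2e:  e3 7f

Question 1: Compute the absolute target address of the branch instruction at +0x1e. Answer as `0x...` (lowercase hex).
off 0x1e: read 0c 50 as little → 0x500c
  op=0x500c>>12=0x5 ⇒ goto (J)
  imm: (w>>0)&0xfff=0xc → #12
  target = base 0xbfa4 + off 0x1e + 2 + imm 12 = 0xbfd0

0xbfd0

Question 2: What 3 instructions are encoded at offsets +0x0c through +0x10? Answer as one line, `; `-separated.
[0c] 89 d5 → 0xd589
  op=0xd589>>12=0xd ⇒ cmpi (RI)
  rd: (w>>10)&0x3=0x1 → R1
  imm: (w>>0)&0x3ff=0x189 → #393
[0e] a9 da → 0xdaa9
  op=0xdaa9>>12=0xd ⇒ cmpi (RI)
  rd: (w>>10)&0x3=0x2 → R2
  imm: (w>>0)&0x3ff=0x2a9 → #681
[10] 00 38 → 0x3800
  op=0x3800>>12=0x3 ⇒ neg (R)
  rd: (w>>10)&0x3=0x2 → R2

cmpi #393, R1; cmpi #681, R2; neg R2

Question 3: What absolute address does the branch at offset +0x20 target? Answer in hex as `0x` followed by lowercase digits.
0xbfb6

@+20  little-endian(f0 5f) = 0x5ff0
  top 4b → 0x5 → goto [J]
  [11:0] imm=4080 (s12→-16) = #-16
  target = base 0xbfa4 + off 0x20 + 2 + imm -16 = 0xbfb6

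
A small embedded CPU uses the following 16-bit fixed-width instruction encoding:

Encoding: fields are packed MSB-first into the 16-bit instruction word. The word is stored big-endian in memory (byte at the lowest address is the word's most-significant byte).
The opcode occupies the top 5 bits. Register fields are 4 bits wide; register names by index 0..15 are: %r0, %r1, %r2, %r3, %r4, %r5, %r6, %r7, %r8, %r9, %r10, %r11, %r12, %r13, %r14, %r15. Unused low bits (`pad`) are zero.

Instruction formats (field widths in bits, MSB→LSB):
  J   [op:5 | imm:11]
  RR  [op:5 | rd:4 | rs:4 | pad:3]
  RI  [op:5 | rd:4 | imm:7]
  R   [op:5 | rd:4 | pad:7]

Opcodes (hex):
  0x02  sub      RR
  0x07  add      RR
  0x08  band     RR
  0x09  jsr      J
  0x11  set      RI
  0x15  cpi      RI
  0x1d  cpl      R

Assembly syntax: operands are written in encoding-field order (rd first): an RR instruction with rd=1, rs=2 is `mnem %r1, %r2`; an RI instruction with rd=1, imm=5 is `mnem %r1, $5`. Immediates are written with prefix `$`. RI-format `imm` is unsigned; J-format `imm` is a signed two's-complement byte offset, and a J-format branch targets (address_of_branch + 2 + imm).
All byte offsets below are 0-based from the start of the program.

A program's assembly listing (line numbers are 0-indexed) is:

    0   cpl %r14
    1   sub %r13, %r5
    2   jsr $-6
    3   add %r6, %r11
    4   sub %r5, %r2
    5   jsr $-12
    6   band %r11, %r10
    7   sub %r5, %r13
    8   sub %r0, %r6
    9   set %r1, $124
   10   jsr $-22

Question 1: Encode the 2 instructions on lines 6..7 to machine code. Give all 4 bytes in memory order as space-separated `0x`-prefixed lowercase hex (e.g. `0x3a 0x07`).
0x45 0xd0 0x12 0xe8

6. band fields op=0x8:5|rd=11:4|rs=10:4|pad=0:3 → word 45d0h → 45 d0
7. sub fields op=0x2:5|rd=5:4|rs=13:4|pad=0:3 → word 12e8h → 12 e8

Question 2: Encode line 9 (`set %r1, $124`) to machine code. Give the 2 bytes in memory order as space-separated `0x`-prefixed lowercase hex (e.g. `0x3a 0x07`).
9. set fields op=0x11:5|rd=1:4|imm=124:7 → word 88fch → 88 fc

0x88 0xfc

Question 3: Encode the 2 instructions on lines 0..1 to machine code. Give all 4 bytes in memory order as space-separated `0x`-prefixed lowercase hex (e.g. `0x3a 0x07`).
line 0 (cpl): pack op=0x1d:5|rd=14:4|pad=0:7 = 0xef00; big→ ef 00
line 1 (sub): pack op=0x2:5|rd=13:4|rs=5:4|pad=0:3 = 0x16a8; big→ 16 a8

0xef 0x00 0x16 0xa8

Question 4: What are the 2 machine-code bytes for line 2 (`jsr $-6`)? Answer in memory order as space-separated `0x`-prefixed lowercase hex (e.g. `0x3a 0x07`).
line 2 (jsr): pack op=0x9:5|imm=-6:11 = 0x4ffa; big→ 4f fa

0x4f 0xfa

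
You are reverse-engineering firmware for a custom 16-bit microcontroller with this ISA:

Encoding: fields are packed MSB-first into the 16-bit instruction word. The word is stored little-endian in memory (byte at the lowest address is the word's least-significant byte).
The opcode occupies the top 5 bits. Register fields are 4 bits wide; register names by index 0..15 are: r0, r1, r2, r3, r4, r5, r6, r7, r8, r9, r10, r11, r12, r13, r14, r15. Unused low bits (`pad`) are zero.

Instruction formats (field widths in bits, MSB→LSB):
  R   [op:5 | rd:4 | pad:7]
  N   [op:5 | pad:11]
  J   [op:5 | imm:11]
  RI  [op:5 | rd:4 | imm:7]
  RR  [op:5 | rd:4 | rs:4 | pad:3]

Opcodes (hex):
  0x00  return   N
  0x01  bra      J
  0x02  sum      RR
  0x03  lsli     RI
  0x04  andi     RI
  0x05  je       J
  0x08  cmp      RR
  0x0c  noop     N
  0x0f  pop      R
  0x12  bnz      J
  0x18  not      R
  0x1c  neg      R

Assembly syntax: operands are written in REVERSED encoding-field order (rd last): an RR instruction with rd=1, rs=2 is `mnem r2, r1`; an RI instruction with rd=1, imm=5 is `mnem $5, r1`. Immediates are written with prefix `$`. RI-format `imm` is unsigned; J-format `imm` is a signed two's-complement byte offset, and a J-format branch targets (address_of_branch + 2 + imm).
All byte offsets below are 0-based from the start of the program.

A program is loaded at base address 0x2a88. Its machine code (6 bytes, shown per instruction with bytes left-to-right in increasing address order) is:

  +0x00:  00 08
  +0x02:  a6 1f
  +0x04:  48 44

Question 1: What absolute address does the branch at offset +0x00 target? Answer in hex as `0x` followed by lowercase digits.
0x2a8a

+0x00: 00 08 ⇒ word 0x0800 (little)
  op=0x0800>>11=0x1 ⇒ bra (J)
  imm: (w>>0)&0x7ff=0x0 → $0
  target = base 0x2a88 + off 0x00 + 2 + imm 0 = 0x2a8a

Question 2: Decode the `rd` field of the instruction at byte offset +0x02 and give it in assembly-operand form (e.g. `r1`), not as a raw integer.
r15

+0x02: a6 1f ⇒ word 0x1fa6 (little)
  top 5b → 0x3 → lsli [RI]
  [10:7] rd=15 = r15
  [6:0] imm=38 = $38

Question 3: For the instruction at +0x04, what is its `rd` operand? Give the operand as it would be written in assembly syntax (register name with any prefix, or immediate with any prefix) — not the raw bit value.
r8

@+04  little-endian(48 44) = 0x4448
  opcode bits[15:11]=0x8: cmp/RR
  rd@[10:7]=0x8 ⇒ r8
  rs@[6:3]=0x9 ⇒ r9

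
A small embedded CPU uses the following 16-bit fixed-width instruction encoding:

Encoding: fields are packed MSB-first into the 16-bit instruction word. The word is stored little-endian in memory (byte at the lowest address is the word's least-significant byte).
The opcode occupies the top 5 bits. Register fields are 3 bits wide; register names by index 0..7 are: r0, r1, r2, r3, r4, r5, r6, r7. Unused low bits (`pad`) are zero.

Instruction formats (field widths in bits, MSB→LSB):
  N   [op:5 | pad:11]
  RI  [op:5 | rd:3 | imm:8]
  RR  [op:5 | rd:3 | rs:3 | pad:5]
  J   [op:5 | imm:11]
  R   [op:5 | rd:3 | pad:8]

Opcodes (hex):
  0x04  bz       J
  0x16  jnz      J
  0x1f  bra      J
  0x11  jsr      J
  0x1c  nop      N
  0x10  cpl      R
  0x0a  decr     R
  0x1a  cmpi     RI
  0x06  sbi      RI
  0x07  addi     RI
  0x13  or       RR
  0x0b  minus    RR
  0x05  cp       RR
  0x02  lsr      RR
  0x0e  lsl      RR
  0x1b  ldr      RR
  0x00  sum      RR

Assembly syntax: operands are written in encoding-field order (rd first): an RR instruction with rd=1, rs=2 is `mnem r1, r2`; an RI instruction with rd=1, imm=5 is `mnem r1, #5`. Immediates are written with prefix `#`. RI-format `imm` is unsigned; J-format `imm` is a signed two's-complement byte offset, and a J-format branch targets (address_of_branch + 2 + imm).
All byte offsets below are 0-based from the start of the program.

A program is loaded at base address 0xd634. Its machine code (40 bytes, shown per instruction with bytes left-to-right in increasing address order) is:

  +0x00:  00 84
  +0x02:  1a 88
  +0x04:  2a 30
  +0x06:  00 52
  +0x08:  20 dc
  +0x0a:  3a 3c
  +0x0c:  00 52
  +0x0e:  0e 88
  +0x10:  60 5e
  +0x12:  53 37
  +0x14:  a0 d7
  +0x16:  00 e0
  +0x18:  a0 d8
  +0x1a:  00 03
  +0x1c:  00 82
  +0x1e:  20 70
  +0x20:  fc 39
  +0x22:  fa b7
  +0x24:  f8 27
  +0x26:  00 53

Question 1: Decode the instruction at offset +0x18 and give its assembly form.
ldr r0, r5

[18] a0 d8 → 0xd8a0
  opcode bits[15:11]=0x1b: ldr/RR
  [10:8] rd=0 = r0
  [7:5] rs=5 = r5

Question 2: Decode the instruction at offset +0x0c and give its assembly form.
decr r2

+0x0c: 00 52 ⇒ word 0x5200 (little)
  top 5b → 0xa → decr [R]
  rd: (w>>8)&0x7=0x2 → r2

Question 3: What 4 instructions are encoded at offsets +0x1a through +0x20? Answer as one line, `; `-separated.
sum r3, r0; cpl r2; lsl r0, r1; addi r1, #252

@+1a  little-endian(00 03) = 0x0300
  top 5b → 0x0 → sum [RR]
  [10:8] rd=3 = r3
  [7:5] rs=0 = r0
@+1c  little-endian(00 82) = 0x8200
  top 5b → 0x10 → cpl [R]
  [10:8] rd=2 = r2
@+1e  little-endian(20 70) = 0x7020
  top 5b → 0xe → lsl [RR]
  [10:8] rd=0 = r0
  [7:5] rs=1 = r1
@+20  little-endian(fc 39) = 0x39fc
  top 5b → 0x7 → addi [RI]
  [10:8] rd=1 = r1
  [7:0] imm=252 = #252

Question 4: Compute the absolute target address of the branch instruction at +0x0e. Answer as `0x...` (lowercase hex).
off 0x0e: read 0e 88 as little → 0x880e
  opcode bits[15:11]=0x11: jsr/J
  imm@[10:0]=0xe ⇒ #14
  target = base 0xd634 + off 0x0e + 2 + imm 14 = 0xd652

0xd652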